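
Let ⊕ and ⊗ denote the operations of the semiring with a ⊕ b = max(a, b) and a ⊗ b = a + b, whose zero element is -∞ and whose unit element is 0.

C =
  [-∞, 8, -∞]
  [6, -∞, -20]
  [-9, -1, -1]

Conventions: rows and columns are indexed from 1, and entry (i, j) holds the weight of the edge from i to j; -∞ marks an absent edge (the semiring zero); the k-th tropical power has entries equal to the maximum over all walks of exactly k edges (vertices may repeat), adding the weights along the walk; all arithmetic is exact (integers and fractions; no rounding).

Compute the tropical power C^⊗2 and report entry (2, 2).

C^⊗2:
  [14, -∞, -12]
  [-29, 14, -21]
  [5, -1, -2]
Key observation: the optimum is the walk 2->1->2, with weight 6 + 8 = 14.
Optimal value attained by: walk 2->1->2.
Answer: (C^⊗2)[2][2] = 14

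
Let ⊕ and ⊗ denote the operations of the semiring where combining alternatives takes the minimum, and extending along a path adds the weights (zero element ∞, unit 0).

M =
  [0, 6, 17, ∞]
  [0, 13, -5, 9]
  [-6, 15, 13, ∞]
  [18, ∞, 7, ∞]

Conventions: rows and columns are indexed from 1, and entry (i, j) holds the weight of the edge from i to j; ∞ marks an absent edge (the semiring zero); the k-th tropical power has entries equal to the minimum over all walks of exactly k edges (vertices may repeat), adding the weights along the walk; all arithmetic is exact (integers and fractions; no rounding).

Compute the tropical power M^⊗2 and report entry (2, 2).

M^⊗2:
  [0, 6, 1, 15]
  [-11, 6, 8, 22]
  [-6, 0, 10, 24]
  [1, 22, 20, ∞]
Key observation: the optimum is the walk 2->1->2, with weight 0 + 6 = 6.
Optimal value attained by: walk 2->1->2.
Answer: (M^⊗2)[2][2] = 6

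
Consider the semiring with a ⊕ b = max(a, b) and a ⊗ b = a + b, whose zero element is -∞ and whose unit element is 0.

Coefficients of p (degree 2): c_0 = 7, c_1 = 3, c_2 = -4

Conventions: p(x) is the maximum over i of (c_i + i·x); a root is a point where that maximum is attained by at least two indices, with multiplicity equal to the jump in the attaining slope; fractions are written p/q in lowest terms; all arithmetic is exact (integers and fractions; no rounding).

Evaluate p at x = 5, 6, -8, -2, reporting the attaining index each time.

p(5) = max(7+0·5=7, 3+1·5=8, -4+2·5=6) = 8 (attained by i=1)
p(6) = max(7+0·6=7, 3+1·6=9, -4+2·6=8) = 9 (attained by i=1)
p(-8) = max(7+0·(-8)=7, 3+1·(-8)=-5, -4+2·(-8)=-20) = 7 (attained by i=0)
p(-2) = max(7+0·(-2)=7, 3+1·(-2)=1, -4+2·(-2)=-8) = 7 (attained by i=0)
Answer: p(5) = 8; p(6) = 9; p(-8) = 7; p(-2) = 7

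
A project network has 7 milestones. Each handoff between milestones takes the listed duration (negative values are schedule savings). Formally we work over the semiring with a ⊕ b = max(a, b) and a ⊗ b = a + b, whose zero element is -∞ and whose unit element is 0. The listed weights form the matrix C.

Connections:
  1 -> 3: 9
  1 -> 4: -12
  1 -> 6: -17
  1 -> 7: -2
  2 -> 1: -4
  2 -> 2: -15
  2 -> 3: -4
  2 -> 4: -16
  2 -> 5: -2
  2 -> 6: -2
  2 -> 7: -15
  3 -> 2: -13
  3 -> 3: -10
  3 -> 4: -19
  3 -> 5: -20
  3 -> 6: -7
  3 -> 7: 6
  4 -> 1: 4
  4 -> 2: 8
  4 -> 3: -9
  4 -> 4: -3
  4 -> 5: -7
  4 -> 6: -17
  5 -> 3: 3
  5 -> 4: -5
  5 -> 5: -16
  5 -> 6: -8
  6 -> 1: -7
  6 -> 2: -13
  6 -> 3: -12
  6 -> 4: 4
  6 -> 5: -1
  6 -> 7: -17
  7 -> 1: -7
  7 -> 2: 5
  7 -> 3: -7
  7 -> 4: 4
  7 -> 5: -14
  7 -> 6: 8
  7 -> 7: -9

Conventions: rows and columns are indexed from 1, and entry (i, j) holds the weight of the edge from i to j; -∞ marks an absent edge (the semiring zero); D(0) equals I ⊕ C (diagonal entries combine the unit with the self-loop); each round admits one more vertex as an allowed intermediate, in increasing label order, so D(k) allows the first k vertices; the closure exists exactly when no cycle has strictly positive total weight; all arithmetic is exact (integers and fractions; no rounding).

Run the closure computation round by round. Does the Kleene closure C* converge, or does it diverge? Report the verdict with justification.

D(0):
  [0, -∞, 9, -12, -∞, -17, -2]
  [-4, 0, -4, -16, -2, -2, -15]
  [-∞, -13, 0, -19, -20, -7, 6]
  [4, 8, -9, 0, -7, -17, -∞]
  [-∞, -∞, 3, -5, 0, -8, -∞]
  [-7, -13, -12, 4, -1, 0, -17]
  [-7, 5, -7, 4, -14, 8, 0]
D(1):
  [0, -∞, 9, -12, -∞, -17, -2]
  [-4, 0, 5, -16, -2, -2, -6]
  [-∞, -13, 0, -19, -20, -7, 6]
  [4, 8, 13, 0, -7, -13, 2]
  [-∞, -∞, 3, -5, 0, -8, -∞]
  [-7, -13, 2, 4, -1, 0, -9]
  [-7, 5, 2, 4, -14, 8, 0]
D(2):
  [0, -∞, 9, -12, -∞, -17, -2]
  [-4, 0, 5, -16, -2, -2, -6]
  [-17, -13, 0, -19, -15, -7, 6]
  [4, 8, 13, 0, 6, 6, 2]
  [-∞, -∞, 3, -5, 0, -8, -∞]
  [-7, -13, 2, 4, -1, 0, -9]
  [1, 5, 10, 4, 3, 8, 0]
Detection: at round 3, diagonal entry (7, 7) turns strictly positive.
Key observation: the cycle 7->1->3->7 has total weight (-7) + 9 + 6, which is strictly positive.
Answer: DIVERGES — positive cycle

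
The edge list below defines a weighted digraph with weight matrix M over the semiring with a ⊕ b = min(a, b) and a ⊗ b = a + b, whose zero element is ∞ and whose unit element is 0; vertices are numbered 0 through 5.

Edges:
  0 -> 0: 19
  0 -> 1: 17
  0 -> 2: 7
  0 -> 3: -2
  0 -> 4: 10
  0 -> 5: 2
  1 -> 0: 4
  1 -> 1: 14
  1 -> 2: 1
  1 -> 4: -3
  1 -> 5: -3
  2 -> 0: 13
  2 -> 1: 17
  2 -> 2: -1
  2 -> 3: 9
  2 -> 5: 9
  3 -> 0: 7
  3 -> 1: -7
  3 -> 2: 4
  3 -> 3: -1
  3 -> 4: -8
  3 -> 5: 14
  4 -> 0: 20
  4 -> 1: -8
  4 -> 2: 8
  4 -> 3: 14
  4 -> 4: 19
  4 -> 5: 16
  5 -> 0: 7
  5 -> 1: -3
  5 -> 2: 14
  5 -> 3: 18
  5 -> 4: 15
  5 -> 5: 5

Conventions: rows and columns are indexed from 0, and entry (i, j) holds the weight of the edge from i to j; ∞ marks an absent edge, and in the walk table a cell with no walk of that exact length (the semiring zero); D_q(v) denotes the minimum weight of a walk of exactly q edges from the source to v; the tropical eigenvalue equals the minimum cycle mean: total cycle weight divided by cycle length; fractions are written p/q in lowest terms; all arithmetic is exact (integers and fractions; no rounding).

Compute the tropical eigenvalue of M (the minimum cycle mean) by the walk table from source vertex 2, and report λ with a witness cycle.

q=0: [∞, ∞, 0, ∞, ∞, ∞]
q=1: [13, 17, -1, 9, ∞, 9]
q=2: [12, 2, -2, 8, 1, 8]
q=3: [6, -7, -3, 7, -1, -1]
q=4: [-3, -9, -6, 4, -10, -10]
q=5: [-5, -18, -8, -5, -12, -12]
q=6: [-14, -20, -17, -7, -21, -21]
Optimal cycle mean attained by: cycle 1->4->1, total (-3) + (-8), length 2.
Answer: λ = -11/2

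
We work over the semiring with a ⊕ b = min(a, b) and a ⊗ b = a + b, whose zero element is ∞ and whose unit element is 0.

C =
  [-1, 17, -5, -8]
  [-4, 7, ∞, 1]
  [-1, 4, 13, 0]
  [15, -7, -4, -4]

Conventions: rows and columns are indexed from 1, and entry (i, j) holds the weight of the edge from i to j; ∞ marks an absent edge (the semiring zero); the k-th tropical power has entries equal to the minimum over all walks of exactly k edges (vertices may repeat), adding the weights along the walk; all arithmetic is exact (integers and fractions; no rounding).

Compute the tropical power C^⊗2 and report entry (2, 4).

C^⊗2:
  [-6, -15, -12, -12]
  [-5, -6, -9, -12]
  [-2, -7, -6, -9]
  [-11, -11, -8, -8]
Key observation: the optimum is the walk 2->1->4, with weight (-4) + (-8) = -12.
Optimal value attained by: walk 2->1->4.
Answer: (C^⊗2)[2][4] = -12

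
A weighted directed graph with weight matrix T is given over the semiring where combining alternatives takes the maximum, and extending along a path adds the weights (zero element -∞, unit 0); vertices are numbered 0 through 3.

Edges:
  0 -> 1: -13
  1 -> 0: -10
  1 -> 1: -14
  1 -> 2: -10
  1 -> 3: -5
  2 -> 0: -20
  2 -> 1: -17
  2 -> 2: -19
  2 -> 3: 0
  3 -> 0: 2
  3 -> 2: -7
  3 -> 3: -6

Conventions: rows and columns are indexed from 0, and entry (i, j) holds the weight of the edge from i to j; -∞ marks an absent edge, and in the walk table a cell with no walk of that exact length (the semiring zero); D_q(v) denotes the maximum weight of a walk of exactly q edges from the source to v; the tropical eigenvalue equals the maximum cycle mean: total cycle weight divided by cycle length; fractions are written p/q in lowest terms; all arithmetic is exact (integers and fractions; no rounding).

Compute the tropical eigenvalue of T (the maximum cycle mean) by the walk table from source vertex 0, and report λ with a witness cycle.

q=0: [0, -∞, -∞, -∞]
q=1: [-∞, -13, -∞, -∞]
q=2: [-23, -27, -23, -18]
q=3: [-16, -36, -25, -23]
q=4: [-21, -29, -30, -25]
Optimal cycle mean attained by: cycle 2->3->2, total 0 + (-7), length 2.
Answer: λ = -7/2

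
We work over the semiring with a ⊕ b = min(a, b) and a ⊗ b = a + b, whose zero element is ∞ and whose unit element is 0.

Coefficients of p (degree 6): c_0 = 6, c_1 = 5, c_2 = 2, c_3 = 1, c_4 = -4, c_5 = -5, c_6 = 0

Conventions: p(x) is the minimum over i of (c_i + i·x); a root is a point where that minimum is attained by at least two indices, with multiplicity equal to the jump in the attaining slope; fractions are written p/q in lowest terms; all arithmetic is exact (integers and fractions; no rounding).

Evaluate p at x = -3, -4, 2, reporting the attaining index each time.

p(-3) = min(6+0·(-3)=6, 5+1·(-3)=2, 2+2·(-3)=-4, 1+3·(-3)=-8, -4+4·(-3)=-16, -5+5·(-3)=-20, 0+6·(-3)=-18) = -20 (attained by i=5)
p(-4) = min(6+0·(-4)=6, 5+1·(-4)=1, 2+2·(-4)=-6, 1+3·(-4)=-11, -4+4·(-4)=-20, -5+5·(-4)=-25, 0+6·(-4)=-24) = -25 (attained by i=5)
p(2) = min(6+0·2=6, 5+1·2=7, 2+2·2=6, 1+3·2=7, -4+4·2=4, -5+5·2=5, 0+6·2=12) = 4 (attained by i=4)
Answer: p(-3) = -20; p(-4) = -25; p(2) = 4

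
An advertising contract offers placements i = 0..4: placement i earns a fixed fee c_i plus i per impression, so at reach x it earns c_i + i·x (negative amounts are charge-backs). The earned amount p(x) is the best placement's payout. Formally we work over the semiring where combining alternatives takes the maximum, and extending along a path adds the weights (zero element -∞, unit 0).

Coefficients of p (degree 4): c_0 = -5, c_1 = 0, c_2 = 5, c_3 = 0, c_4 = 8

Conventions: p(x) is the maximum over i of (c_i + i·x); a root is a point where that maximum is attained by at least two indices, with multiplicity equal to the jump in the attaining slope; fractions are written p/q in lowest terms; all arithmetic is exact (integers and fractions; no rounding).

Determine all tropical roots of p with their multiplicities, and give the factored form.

hull edge (i=0, c=-5) to (i=2, c=5): slope 5, span 2
hull edge (i=2, c=5) to (i=4, c=8): slope 3/2, span 2
Factored form: p(x) = 8 ⊗ (x ⊕ (-5)) ⊗ (x ⊕ (-5)) ⊗ (x ⊕ (-3/2)) ⊗ (x ⊕ (-3/2))
Answer: roots = -5 (mult 2), -3/2 (mult 2)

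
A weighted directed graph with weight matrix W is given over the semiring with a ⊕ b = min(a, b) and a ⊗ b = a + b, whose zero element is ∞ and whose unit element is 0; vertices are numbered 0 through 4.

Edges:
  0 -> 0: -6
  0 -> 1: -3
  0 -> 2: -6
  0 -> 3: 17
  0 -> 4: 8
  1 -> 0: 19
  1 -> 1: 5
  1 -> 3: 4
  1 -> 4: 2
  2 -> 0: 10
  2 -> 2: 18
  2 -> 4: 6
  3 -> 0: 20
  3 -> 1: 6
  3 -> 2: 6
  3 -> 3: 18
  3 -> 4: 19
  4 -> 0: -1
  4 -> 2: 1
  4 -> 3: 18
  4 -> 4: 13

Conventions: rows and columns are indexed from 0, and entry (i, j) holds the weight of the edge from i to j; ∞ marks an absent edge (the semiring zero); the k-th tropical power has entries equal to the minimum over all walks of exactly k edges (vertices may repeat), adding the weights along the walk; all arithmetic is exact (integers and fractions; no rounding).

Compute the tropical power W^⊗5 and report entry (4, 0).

W^⊗2:
  [-12, -9, -12, 1, -1]
  [1, 10, 3, 9, 7]
  [4, 7, 4, 24, 18]
  [14, 11, 14, 10, 8]
  [-7, -4, -7, 16, 7]
W^⊗3:
  [-18, -15, -18, -5, -7]
  [-5, -2, -5, 14, 9]
  [-2, 1, -2, 11, 9]
  [7, 11, 8, 15, 13]
  [-13, -10, -13, 0, -2]
W^⊗4:
  [-24, -21, -24, -11, -13]
  [-11, -8, -11, 2, 0]
  [-8, -5, -8, 5, 3]
  [1, 4, 1, 15, 13]
  [-19, -16, -19, -6, -8]
W^⊗5:
  [-30, -27, -30, -17, -19]
  [-17, -14, -17, -4, -6]
  [-14, -11, -14, -1, -3]
  [-5, -2, -5, 8, 6]
  [-25, -22, -25, -12, -14]
Key observation: the optimum is the walk 4->0->0->0->0->0, with weight (-1) + (-6) + (-6) + (-6) + (-6) = -25.
Optimal value attained by: walk 4->0->0->0->0->0.
Answer: (W^⊗5)[4][0] = -25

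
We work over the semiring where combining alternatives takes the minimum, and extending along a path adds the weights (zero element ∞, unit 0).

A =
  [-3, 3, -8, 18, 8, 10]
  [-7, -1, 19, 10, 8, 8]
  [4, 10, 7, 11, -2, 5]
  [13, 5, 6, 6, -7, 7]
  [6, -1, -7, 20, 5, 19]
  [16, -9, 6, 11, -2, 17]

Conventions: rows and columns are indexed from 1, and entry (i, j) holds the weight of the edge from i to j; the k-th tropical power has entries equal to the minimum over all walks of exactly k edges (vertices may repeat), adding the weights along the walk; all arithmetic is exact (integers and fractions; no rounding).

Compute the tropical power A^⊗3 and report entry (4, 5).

A^⊗2:
  [-6, 0, -11, 3, -10, -3]
  [-10, -4, -15, 9, 1, 3]
  [1, -4, -9, 16, 3, 12]
  [-2, -8, -14, 12, -2, 11]
  [-8, -2, -2, 4, -9, -2]
  [-16, -10, -9, 1, -1, -1]
A^⊗3:
  [-9, -12, -17, 0, -13, -6]
  [-13, -7, -18, -4, -17, -10]
  [-11, -5, -7, 2, -11, -4]
  [-15, -9, -10, -3, -16, -9]
  [-11, -11, -16, 8, -4, 2]
  [-19, -13, -24, 0, -11, -6]
Key observation: the optimum is the walk 4->5->3->5, with weight (-7) + (-7) + (-2) = -16.
Optimal value attained by: walk 4->5->3->5.
Answer: (A^⊗3)[4][5] = -16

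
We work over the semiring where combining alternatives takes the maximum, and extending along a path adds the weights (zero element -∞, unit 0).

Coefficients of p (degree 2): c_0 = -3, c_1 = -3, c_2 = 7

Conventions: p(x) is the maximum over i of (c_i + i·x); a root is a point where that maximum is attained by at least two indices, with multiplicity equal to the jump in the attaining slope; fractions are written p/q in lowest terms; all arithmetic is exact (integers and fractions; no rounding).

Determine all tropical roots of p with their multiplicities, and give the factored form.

hull edge (i=0, c=-3) to (i=2, c=7): slope 5, span 2
Factored form: p(x) = 7 ⊗ (x ⊕ (-5)) ⊗ (x ⊕ (-5))
Answer: roots = -5 (mult 2)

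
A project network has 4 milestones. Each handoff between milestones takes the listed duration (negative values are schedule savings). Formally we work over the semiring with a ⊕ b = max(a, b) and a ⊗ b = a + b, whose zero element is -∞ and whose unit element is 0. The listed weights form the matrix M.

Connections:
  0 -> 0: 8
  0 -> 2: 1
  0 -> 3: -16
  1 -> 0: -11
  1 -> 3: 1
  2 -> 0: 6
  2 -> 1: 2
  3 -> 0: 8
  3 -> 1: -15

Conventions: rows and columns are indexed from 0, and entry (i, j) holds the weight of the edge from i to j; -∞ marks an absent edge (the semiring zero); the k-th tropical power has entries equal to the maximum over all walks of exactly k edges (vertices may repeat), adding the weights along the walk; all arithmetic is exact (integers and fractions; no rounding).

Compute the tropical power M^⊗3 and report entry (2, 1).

M^⊗2:
  [16, 3, 9, -8]
  [9, -14, -10, -27]
  [14, -∞, 7, 3]
  [16, -∞, 9, -8]
M^⊗3:
  [24, 11, 17, 4]
  [17, -8, 10, -7]
  [22, 9, 15, -2]
  [24, 11, 17, 0]
Key observation: the optimum is the walk 2->0->2->1, with weight 6 + 1 + 2 = 9.
Optimal value attained by: walk 2->0->2->1.
Answer: (M^⊗3)[2][1] = 9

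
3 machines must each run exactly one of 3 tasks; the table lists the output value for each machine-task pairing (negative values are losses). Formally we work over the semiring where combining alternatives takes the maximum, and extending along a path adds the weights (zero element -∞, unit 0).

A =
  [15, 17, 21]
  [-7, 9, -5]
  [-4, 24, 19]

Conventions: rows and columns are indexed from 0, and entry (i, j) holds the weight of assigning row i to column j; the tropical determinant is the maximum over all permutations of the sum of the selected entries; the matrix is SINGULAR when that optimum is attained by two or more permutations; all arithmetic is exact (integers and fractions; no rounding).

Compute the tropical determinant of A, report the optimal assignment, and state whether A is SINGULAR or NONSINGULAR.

σ = (0, 1, 2): 15 + 9 + 19 = 43
σ = (0, 2, 1): 15 + (-5) + 24 = 34
σ = (1, 0, 2): 17 + (-7) + 19 = 29
σ = (1, 2, 0): 17 + (-5) + (-4) = 8
σ = (2, 0, 1): 21 + (-7) + 24 = 38
σ = (2, 1, 0): 21 + 9 + (-4) = 26
Optimal value attained by: σ = (0, 1, 2).
Answer: det⊕(A) = 43; verdict: NONSINGULAR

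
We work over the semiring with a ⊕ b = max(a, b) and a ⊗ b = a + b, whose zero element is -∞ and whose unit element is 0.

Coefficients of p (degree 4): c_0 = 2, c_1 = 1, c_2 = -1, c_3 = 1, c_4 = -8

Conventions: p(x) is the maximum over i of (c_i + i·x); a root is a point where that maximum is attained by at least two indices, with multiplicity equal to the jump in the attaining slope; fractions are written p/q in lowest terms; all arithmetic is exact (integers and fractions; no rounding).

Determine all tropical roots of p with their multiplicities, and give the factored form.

hull edge (i=0, c=2) to (i=3, c=1): slope -1/3, span 3
hull edge (i=3, c=1) to (i=4, c=-8): slope -9, span 1
Factored form: p(x) = -8 ⊗ (x ⊕ 1/3) ⊗ (x ⊕ 1/3) ⊗ (x ⊕ 1/3) ⊗ (x ⊕ 9)
Answer: roots = 1/3 (mult 3), 9 (mult 1)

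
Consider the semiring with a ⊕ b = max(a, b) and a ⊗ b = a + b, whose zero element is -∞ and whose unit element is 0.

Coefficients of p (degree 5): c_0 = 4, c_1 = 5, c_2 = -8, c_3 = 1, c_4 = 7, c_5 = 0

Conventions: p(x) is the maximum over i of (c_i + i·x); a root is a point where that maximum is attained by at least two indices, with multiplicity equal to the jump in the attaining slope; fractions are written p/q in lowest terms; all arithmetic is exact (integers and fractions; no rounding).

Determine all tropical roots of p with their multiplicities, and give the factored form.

hull edge (i=0, c=4) to (i=1, c=5): slope 1, span 1
hull edge (i=1, c=5) to (i=4, c=7): slope 2/3, span 3
hull edge (i=4, c=7) to (i=5, c=0): slope -7, span 1
Factored form: p(x) = 0 ⊗ (x ⊕ (-1)) ⊗ (x ⊕ (-2/3)) ⊗ (x ⊕ (-2/3)) ⊗ (x ⊕ (-2/3)) ⊗ (x ⊕ 7)
Answer: roots = -1 (mult 1), -2/3 (mult 3), 7 (mult 1)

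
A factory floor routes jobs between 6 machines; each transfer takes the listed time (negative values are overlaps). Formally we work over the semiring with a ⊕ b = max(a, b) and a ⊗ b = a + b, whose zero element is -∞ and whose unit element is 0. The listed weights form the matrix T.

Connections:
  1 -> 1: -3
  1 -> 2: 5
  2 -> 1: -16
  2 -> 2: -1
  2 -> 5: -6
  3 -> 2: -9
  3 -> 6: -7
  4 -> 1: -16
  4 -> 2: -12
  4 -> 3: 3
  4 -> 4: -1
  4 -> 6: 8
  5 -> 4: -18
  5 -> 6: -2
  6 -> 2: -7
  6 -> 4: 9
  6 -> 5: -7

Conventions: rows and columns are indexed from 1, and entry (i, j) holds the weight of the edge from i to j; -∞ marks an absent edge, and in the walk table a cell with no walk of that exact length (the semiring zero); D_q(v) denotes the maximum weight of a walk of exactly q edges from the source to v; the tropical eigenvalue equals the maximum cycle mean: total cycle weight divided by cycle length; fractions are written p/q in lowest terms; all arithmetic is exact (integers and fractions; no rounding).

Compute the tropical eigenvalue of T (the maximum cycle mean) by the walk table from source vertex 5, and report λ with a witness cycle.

q=0: [-∞, -∞, -∞, -∞, 0, -∞]
q=1: [-∞, -∞, -∞, -18, -∞, -2]
q=2: [-34, -9, -15, 7, -9, -10]
q=3: [-9, -5, 10, 6, -15, 15]
q=4: [-10, 8, 9, 24, 8, 14]
q=5: [8, 12, 27, 23, 7, 32]
q=6: [7, 25, 26, 41, 25, 31]
Optimal cycle mean attained by: cycle 4->6->4, total 8 + 9, length 2.
Answer: λ = 17/2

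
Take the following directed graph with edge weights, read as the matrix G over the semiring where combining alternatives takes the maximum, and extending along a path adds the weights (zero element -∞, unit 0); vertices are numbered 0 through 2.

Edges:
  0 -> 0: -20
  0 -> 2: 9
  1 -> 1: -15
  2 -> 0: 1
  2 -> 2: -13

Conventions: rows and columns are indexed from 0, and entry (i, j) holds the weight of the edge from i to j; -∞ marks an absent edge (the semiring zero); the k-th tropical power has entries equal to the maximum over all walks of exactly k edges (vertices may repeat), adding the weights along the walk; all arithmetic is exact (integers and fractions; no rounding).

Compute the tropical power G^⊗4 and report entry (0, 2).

G^⊗2:
  [10, -∞, -4]
  [-∞, -30, -∞]
  [-12, -∞, 10]
G^⊗3:
  [-3, -∞, 19]
  [-∞, -45, -∞]
  [11, -∞, -3]
G^⊗4:
  [20, -∞, 6]
  [-∞, -60, -∞]
  [-2, -∞, 20]
Key observation: the optimum is the walk 0->2->0->2->2, with weight 9 + 1 + 9 + (-13) = 6.
Optimal value attained by: walk 0->2->0->2->2.
Answer: (G^⊗4)[0][2] = 6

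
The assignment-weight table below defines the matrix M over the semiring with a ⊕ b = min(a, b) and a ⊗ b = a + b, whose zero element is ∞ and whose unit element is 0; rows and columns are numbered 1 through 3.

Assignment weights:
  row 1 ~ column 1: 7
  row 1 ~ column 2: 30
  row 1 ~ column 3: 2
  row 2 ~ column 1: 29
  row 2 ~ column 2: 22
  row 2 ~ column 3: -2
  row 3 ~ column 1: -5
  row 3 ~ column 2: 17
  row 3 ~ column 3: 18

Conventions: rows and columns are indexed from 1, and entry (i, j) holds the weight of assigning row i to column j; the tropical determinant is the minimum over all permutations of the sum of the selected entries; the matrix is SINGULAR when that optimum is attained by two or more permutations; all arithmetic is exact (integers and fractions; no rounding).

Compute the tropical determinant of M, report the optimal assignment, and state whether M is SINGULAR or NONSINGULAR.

σ = (1, 2, 3): 7 + 22 + 18 = 47
σ = (1, 3, 2): 7 + (-2) + 17 = 22
σ = (2, 1, 3): 30 + 29 + 18 = 77
σ = (2, 3, 1): 30 + (-2) + (-5) = 23
σ = (3, 1, 2): 2 + 29 + 17 = 48
σ = (3, 2, 1): 2 + 22 + (-5) = 19
Optimal value attained by: σ = (3, 2, 1).
Answer: det⊕(M) = 19; verdict: NONSINGULAR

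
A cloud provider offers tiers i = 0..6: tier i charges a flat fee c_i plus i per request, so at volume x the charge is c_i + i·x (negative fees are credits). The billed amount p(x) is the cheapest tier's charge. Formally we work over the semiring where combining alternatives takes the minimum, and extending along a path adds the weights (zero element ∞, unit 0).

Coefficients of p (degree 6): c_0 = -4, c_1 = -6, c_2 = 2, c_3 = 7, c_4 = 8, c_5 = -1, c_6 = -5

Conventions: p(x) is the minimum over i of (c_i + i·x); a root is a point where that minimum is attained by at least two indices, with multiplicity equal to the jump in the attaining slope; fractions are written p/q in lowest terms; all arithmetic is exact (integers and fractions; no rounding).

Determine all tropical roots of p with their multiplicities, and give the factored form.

hull edge (i=0, c=-4) to (i=1, c=-6): slope -2, span 1
hull edge (i=1, c=-6) to (i=6, c=-5): slope 1/5, span 5
Factored form: p(x) = -5 ⊗ (x ⊕ (-1/5)) ⊗ (x ⊕ (-1/5)) ⊗ (x ⊕ (-1/5)) ⊗ (x ⊕ (-1/5)) ⊗ (x ⊕ (-1/5)) ⊗ (x ⊕ 2)
Answer: roots = -1/5 (mult 5), 2 (mult 1)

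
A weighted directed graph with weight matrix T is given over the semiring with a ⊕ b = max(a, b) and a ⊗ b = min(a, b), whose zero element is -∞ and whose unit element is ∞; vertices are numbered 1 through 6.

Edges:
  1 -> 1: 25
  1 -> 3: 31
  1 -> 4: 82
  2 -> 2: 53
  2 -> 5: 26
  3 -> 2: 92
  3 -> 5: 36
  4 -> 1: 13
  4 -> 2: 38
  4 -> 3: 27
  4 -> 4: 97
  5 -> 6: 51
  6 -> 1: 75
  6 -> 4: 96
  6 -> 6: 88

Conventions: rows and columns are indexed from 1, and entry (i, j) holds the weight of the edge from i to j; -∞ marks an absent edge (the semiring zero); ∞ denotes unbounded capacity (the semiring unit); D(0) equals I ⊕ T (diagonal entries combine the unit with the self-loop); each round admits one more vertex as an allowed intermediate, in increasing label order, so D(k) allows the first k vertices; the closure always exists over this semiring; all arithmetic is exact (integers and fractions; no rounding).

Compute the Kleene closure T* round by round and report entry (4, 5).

D(0):
  [∞, -∞, 31, 82, -∞, -∞]
  [-∞, ∞, -∞, -∞, 26, -∞]
  [-∞, 92, ∞, -∞, 36, -∞]
  [13, 38, 27, ∞, -∞, -∞]
  [-∞, -∞, -∞, -∞, ∞, 51]
  [75, -∞, -∞, 96, -∞, ∞]
D(1):
  [∞, -∞, 31, 82, -∞, -∞]
  [-∞, ∞, -∞, -∞, 26, -∞]
  [-∞, 92, ∞, -∞, 36, -∞]
  [13, 38, 27, ∞, -∞, -∞]
  [-∞, -∞, -∞, -∞, ∞, 51]
  [75, -∞, 31, 96, -∞, ∞]
D(2):
  [∞, -∞, 31, 82, -∞, -∞]
  [-∞, ∞, -∞, -∞, 26, -∞]
  [-∞, 92, ∞, -∞, 36, -∞]
  [13, 38, 27, ∞, 26, -∞]
  [-∞, -∞, -∞, -∞, ∞, 51]
  [75, -∞, 31, 96, -∞, ∞]
D(3):
  [∞, 31, 31, 82, 31, -∞]
  [-∞, ∞, -∞, -∞, 26, -∞]
  [-∞, 92, ∞, -∞, 36, -∞]
  [13, 38, 27, ∞, 27, -∞]
  [-∞, -∞, -∞, -∞, ∞, 51]
  [75, 31, 31, 96, 31, ∞]
D(4):
  [∞, 38, 31, 82, 31, -∞]
  [-∞, ∞, -∞, -∞, 26, -∞]
  [-∞, 92, ∞, -∞, 36, -∞]
  [13, 38, 27, ∞, 27, -∞]
  [-∞, -∞, -∞, -∞, ∞, 51]
  [75, 38, 31, 96, 31, ∞]
D(5):
  [∞, 38, 31, 82, 31, 31]
  [-∞, ∞, -∞, -∞, 26, 26]
  [-∞, 92, ∞, -∞, 36, 36]
  [13, 38, 27, ∞, 27, 27]
  [-∞, -∞, -∞, -∞, ∞, 51]
  [75, 38, 31, 96, 31, ∞]
D(6):
  [∞, 38, 31, 82, 31, 31]
  [26, ∞, 26, 26, 26, 26]
  [36, 92, ∞, 36, 36, 36]
  [27, 38, 27, ∞, 27, 27]
  [51, 38, 31, 51, ∞, 51]
  [75, 38, 31, 96, 31, ∞]
Answer: T*[4][5] = 27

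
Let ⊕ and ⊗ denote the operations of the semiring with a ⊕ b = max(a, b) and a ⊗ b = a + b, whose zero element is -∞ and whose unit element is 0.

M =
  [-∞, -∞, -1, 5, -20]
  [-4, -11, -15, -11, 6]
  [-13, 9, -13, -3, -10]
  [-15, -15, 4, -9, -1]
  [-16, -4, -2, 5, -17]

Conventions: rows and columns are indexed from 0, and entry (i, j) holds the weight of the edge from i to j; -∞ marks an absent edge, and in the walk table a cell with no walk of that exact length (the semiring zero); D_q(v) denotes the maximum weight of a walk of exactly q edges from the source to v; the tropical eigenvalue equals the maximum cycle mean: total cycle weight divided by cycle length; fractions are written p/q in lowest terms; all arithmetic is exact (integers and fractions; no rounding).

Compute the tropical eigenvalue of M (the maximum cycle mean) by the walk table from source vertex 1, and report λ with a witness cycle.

q=0: [-∞, 0, -∞, -∞, -∞]
q=1: [-4, -11, -15, -11, 6]
q=2: [-10, 2, 4, 11, -5]
q=3: [-2, 13, 15, 2, 10]
q=4: [9, 24, 8, 15, 19]
q=5: [20, 17, 19, 24, 30]
Optimal cycle mean attained by: cycle 1->4->3->2->1, total 6 + 5 + 4 + 9, length 4.
Answer: λ = 6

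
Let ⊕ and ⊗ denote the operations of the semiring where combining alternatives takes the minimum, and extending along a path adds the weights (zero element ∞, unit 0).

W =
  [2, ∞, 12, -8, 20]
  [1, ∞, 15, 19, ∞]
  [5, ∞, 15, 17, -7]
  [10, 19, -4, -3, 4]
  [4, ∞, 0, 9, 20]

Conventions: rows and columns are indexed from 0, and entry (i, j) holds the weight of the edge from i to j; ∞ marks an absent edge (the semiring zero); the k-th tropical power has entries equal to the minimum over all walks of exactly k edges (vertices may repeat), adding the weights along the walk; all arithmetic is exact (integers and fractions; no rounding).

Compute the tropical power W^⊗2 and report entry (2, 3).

W^⊗2:
  [2, 11, -12, -11, -4]
  [3, 38, 13, -7, 8]
  [-3, 36, -7, -3, 8]
  [1, 16, -7, -6, -11]
  [5, 28, 5, -4, -7]
Key observation: the optimum is the walk 2->0->3, with weight 5 + (-8) = -3.
Optimal value attained by: walk 2->0->3.
Answer: (W^⊗2)[2][3] = -3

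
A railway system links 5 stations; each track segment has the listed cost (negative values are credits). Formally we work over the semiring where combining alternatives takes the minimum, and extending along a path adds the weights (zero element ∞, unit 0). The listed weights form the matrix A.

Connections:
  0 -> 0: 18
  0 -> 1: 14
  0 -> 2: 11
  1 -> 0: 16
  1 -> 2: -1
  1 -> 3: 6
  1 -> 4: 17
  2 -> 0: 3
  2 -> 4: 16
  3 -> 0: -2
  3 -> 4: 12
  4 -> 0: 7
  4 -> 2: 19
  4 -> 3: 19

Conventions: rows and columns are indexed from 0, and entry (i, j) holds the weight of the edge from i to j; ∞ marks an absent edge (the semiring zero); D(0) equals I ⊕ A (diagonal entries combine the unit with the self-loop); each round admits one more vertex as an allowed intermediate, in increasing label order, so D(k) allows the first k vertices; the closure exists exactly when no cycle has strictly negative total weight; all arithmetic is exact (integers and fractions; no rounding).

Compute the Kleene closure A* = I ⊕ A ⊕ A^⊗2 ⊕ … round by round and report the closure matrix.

D(0):
  [0, 14, 11, ∞, ∞]
  [16, 0, -1, 6, 17]
  [3, ∞, 0, ∞, 16]
  [-2, ∞, ∞, 0, 12]
  [7, ∞, 19, 19, 0]
D(1):
  [0, 14, 11, ∞, ∞]
  [16, 0, -1, 6, 17]
  [3, 17, 0, ∞, 16]
  [-2, 12, 9, 0, 12]
  [7, 21, 18, 19, 0]
D(2):
  [0, 14, 11, 20, 31]
  [16, 0, -1, 6, 17]
  [3, 17, 0, 23, 16]
  [-2, 12, 9, 0, 12]
  [7, 21, 18, 19, 0]
D(3):
  [0, 14, 11, 20, 27]
  [2, 0, -1, 6, 15]
  [3, 17, 0, 23, 16]
  [-2, 12, 9, 0, 12]
  [7, 21, 18, 19, 0]
D(4):
  [0, 14, 11, 20, 27]
  [2, 0, -1, 6, 15]
  [3, 17, 0, 23, 16]
  [-2, 12, 9, 0, 12]
  [7, 21, 18, 19, 0]
D(5):
  [0, 14, 11, 20, 27]
  [2, 0, -1, 6, 15]
  [3, 17, 0, 23, 16]
  [-2, 12, 9, 0, 12]
  [7, 21, 18, 19, 0]
Answer: A* = [[0, 14, 11, 20, 27], [2, 0, -1, 6, 15], [3, 17, 0, 23, 16], [-2, 12, 9, 0, 12], [7, 21, 18, 19, 0]]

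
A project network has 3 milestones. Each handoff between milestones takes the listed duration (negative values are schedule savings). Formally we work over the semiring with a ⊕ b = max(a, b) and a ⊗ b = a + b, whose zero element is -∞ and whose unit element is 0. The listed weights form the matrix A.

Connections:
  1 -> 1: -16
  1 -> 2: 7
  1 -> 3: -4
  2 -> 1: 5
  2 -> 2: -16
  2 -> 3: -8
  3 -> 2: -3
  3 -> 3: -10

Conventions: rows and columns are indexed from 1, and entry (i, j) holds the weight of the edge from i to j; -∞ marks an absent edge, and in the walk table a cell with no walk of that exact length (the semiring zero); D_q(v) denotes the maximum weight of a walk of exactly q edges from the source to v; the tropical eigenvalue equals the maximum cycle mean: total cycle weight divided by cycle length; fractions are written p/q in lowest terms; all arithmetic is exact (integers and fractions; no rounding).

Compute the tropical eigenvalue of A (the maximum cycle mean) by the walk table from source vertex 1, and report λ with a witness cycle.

q=0: [0, -∞, -∞]
q=1: [-16, 7, -4]
q=2: [12, -7, -1]
q=3: [-2, 19, 8]
Optimal cycle mean attained by: cycle 1->2->1, total 7 + 5, length 2.
Answer: λ = 6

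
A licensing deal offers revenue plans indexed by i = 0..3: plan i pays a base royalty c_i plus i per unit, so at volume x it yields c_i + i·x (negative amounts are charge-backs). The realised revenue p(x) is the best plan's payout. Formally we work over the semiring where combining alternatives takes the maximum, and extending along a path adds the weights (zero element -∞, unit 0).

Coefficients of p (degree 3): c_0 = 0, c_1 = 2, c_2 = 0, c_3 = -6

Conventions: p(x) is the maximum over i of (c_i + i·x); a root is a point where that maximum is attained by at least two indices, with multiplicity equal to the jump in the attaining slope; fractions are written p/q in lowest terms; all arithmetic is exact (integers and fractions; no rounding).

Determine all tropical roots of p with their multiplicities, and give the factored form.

hull edge (i=0, c=0) to (i=1, c=2): slope 2, span 1
hull edge (i=1, c=2) to (i=2, c=0): slope -2, span 1
hull edge (i=2, c=0) to (i=3, c=-6): slope -6, span 1
Factored form: p(x) = -6 ⊗ (x ⊕ (-2)) ⊗ (x ⊕ 2) ⊗ (x ⊕ 6)
Answer: roots = -2 (mult 1), 2 (mult 1), 6 (mult 1)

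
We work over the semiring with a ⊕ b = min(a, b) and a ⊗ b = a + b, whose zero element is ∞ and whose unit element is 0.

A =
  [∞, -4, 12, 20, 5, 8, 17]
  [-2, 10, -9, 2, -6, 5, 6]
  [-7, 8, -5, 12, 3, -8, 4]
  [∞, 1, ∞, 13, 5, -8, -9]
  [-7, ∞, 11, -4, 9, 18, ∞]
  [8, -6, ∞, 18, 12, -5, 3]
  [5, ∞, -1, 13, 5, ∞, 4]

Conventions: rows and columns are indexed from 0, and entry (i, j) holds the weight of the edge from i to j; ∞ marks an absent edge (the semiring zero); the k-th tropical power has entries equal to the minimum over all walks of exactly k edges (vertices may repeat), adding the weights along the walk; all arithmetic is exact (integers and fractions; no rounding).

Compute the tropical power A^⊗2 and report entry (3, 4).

A^⊗2:
  [-6, 2, -13, -2, -10, 1, 2]
  [-16, -6, -14, -10, -6, -17, -7]
  [-12, -14, -10, -1, -2, -13, -5]
  [-4, -14, -10, 1, -5, -13, -5]
  [2, -11, 5, 5, -2, -12, -13]
  [-8, -11, -15, -4, -12, -10, -2]
  [-8, 1, -6, 1, 2, -9, 3]
Key observation: the optimum is the walk 3->1->4, with weight 1 + (-6) = -5.
Optimal value attained by: walk 3->1->4.
Answer: (A^⊗2)[3][4] = -5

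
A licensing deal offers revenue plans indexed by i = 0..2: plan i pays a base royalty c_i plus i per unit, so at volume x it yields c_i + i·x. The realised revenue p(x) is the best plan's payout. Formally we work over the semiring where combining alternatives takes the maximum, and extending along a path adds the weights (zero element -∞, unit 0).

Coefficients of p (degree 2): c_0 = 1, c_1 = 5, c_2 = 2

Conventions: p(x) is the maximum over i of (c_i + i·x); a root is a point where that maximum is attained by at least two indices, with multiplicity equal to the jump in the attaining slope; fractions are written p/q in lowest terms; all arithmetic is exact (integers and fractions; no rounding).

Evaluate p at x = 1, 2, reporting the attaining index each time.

p(1) = max(1+0·1=1, 5+1·1=6, 2+2·1=4) = 6 (attained by i=1)
p(2) = max(1+0·2=1, 5+1·2=7, 2+2·2=6) = 7 (attained by i=1)
Answer: p(1) = 6; p(2) = 7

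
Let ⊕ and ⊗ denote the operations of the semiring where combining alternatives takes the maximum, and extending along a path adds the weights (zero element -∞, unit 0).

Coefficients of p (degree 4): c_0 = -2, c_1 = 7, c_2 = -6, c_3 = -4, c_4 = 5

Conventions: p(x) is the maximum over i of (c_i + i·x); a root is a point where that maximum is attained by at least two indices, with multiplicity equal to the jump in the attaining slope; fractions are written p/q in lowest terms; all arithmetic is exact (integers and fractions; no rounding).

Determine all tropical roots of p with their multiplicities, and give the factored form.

hull edge (i=0, c=-2) to (i=1, c=7): slope 9, span 1
hull edge (i=1, c=7) to (i=4, c=5): slope -2/3, span 3
Factored form: p(x) = 5 ⊗ (x ⊕ (-9)) ⊗ (x ⊕ 2/3) ⊗ (x ⊕ 2/3) ⊗ (x ⊕ 2/3)
Answer: roots = -9 (mult 1), 2/3 (mult 3)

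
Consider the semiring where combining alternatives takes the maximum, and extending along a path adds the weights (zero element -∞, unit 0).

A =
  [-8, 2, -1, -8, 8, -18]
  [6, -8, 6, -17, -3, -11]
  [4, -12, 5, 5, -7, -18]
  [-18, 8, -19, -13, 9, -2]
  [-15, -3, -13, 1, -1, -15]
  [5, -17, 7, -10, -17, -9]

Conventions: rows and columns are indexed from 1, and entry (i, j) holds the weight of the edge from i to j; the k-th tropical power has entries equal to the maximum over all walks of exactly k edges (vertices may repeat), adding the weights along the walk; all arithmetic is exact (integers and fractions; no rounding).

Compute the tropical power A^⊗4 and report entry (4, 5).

A^⊗2:
  [8, 5, 8, 9, 7, -7]
  [10, 8, 11, 11, 14, -12]
  [9, 13, 10, 10, 14, 3]
  [14, 6, 14, 10, 8, -3]
  [3, 9, 3, 0, 10, -1]
  [11, 7, 12, 12, 13, -11]
A^⊗3:
  [12, 17, 13, 13, 18, 7]
  [15, 19, 16, 16, 20, 9]
  [19, 18, 19, 15, 19, 8]
  [18, 18, 19, 19, 22, 8]
  [15, 8, 15, 11, 11, -2]
  [16, 20, 17, 17, 21, 10]
A^⊗4:
  [23, 21, 23, 19, 22, 11]
  [25, 24, 25, 21, 25, 14]
  [24, 23, 24, 24, 27, 13]
  [24, 27, 24, 24, 28, 17]
  [19, 19, 20, 20, 23, 9]
  [26, 25, 26, 22, 26, 15]
Key observation: the optimum is the walk 4->2->3->4->5, with weight 8 + 6 + 5 + 9 = 28.
Optimal value attained by: walk 4->2->3->4->5.
Answer: (A^⊗4)[4][5] = 28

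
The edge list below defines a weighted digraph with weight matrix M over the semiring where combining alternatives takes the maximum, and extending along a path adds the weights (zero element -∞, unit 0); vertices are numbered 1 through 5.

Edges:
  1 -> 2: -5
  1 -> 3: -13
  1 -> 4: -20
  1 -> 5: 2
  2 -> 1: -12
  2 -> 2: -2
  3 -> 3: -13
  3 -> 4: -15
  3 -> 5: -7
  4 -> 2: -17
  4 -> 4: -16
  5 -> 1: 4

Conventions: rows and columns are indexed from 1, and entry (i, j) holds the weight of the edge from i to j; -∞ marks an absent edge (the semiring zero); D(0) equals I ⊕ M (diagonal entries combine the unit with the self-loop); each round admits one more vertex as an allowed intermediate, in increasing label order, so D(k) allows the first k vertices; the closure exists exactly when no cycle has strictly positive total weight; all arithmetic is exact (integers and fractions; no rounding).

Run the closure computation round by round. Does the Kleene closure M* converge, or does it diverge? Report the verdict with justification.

D(0):
  [0, -5, -13, -20, 2]
  [-12, 0, -∞, -∞, -∞]
  [-∞, -∞, 0, -15, -7]
  [-∞, -17, -∞, 0, -∞]
  [4, -∞, -∞, -∞, 0]
Detection: at round 1, diagonal entry (5, 5) turns strictly positive.
Key observation: the cycle 5->1->5 has total weight 4 + 2, which is strictly positive.
Answer: DIVERGES — positive cycle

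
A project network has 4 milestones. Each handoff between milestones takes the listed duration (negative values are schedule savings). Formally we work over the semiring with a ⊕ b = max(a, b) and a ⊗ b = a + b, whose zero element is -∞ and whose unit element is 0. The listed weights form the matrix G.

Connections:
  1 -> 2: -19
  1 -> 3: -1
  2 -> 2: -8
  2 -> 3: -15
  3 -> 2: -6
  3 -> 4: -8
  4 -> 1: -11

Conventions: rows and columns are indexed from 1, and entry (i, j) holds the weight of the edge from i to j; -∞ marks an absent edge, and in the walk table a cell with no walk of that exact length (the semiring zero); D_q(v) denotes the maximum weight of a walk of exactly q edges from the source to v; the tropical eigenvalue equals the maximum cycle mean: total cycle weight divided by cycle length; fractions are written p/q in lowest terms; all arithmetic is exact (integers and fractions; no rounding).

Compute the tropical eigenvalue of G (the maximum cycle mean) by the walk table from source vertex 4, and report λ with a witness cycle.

q=0: [-∞, -∞, -∞, 0]
q=1: [-11, -∞, -∞, -∞]
q=2: [-∞, -30, -12, -∞]
q=3: [-∞, -18, -45, -20]
q=4: [-31, -26, -33, -53]
Optimal cycle mean attained by: cycle 1->3->4->1, total (-1) + (-8) + (-11), length 3.
Answer: λ = -20/3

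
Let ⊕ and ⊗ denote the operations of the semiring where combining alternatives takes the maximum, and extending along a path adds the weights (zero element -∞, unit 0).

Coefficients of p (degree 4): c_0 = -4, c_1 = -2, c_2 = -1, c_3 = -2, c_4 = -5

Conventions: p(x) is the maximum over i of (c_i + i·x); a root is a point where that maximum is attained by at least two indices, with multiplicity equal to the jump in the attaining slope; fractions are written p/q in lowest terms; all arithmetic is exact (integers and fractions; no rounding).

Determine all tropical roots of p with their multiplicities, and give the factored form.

hull edge (i=0, c=-4) to (i=1, c=-2): slope 2, span 1
hull edge (i=1, c=-2) to (i=2, c=-1): slope 1, span 1
hull edge (i=2, c=-1) to (i=3, c=-2): slope -1, span 1
hull edge (i=3, c=-2) to (i=4, c=-5): slope -3, span 1
Factored form: p(x) = -5 ⊗ (x ⊕ (-2)) ⊗ (x ⊕ (-1)) ⊗ (x ⊕ 1) ⊗ (x ⊕ 3)
Answer: roots = -2 (mult 1), -1 (mult 1), 1 (mult 1), 3 (mult 1)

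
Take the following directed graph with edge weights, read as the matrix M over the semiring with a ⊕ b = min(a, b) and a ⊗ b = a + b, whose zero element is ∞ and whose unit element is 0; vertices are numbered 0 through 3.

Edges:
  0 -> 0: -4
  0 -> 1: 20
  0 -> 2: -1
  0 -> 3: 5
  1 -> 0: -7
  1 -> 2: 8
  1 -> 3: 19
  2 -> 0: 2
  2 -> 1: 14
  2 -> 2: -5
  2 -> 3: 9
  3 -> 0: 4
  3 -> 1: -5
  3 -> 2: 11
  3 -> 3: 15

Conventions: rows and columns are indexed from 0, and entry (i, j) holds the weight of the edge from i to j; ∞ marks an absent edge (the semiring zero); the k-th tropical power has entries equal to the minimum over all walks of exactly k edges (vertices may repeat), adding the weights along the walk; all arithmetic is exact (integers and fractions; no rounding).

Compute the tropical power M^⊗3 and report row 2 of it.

M^⊗2:
  [-8, 0, -6, 1]
  [-11, 13, -8, -2]
  [-3, 4, -10, 4]
  [-12, 10, 3, 9]
M^⊗3:
  [-12, -4, -11, -3]
  [-15, -7, -13, -6]
  [-8, -1, -15, -1]
  [-16, 4, -13, -7]
Answer: row 2 of M^⊗3 = [-8, -1, -15, -1]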